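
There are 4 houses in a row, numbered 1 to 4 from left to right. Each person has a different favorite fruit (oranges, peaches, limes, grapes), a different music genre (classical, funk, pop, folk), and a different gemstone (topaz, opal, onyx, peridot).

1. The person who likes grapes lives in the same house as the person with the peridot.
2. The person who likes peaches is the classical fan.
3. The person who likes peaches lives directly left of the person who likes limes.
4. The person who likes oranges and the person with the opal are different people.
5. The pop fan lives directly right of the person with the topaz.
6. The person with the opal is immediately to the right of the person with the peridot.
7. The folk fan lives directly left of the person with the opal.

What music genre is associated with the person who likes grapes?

folk

The person who likes grapes is narrowed to house 1 or 2 or 3; consider each.
Placing it in house 2 and house 3 leads to a contradiction, so it's in house 1.
Clue 1: the person with the peridot is in house 1.
By clue 6, the person with the opal is in house 2.
Clue 7: the folk fan is in house 1.
That leaves onyx as the gemstone for house 4.
Clue 5: the pop fan is in house 4.
So house 2 gets peaches for favorite fruit.
So house 3 gets topaz for gemstone.
Clue 2 places the classical fan in house 2.
From clue 3, the person who likes limes must be in house 3.
The only favorite fruit still possible for house 4 is oranges.
That leaves funk as the music genre for house 3.
So: house 1 = grapes/folk/peridot, house 2 = peaches/classical/opal, house 3 = limes/funk/topaz, house 4 = oranges/pop/onyx.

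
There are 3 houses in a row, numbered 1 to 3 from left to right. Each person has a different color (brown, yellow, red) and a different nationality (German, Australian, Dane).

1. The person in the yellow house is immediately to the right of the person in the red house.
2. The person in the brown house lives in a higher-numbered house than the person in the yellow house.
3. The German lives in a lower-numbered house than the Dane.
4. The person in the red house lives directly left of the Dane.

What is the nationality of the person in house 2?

Dane

Clue 2: the person in the brown house is in house 3.
The person in the yellow house is in house 2 (clue 2).
The only color still possible for house 1 is red.
The Dane is in house 2 (clue 4).
That leaves Australian as the nationality for house 3.
House 1 nationality: only German fits.
So: house 1 = red/German, house 2 = yellow/Dane, house 3 = brown/Australian.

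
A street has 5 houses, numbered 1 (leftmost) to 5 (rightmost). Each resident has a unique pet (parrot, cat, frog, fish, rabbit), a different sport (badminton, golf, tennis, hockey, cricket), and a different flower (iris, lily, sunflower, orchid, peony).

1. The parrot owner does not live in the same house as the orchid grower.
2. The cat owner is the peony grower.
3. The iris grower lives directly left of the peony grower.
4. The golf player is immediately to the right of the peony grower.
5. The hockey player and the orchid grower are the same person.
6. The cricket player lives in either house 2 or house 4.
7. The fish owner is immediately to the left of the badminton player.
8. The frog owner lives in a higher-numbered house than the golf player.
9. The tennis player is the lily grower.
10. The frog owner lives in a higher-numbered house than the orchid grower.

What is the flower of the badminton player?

The cat owner is narrowed to house 2 or 3; consider each.
Placing it in house 2 leads to a contradiction, so it's in house 3.
The peony grower is in house 3 (clue 2).
From clue 3, the iris grower must be in house 2.
By clue 4, the golf player is in house 4.
The frog owner is in house 5 (clue 8).
So house 2 gets cricket for sport.
Clue 5 places the hockey player in house 1.
From clue 5, the orchid grower must be in house 1.
So house 3 gets badminton for sport.
That leaves tennis as the sport for house 5.
House 4's flower must be sunflower (nothing else left).
That leaves lily as the flower for house 5.
From clue 7, the fish owner must be in house 2.
That leaves rabbit as the pet for house 1.
So house 4 gets parrot for pet.
So: house 1 = rabbit/hockey/orchid, house 2 = fish/cricket/iris, house 3 = cat/badminton/peony, house 4 = parrot/golf/sunflower, house 5 = frog/tennis/lily.

peony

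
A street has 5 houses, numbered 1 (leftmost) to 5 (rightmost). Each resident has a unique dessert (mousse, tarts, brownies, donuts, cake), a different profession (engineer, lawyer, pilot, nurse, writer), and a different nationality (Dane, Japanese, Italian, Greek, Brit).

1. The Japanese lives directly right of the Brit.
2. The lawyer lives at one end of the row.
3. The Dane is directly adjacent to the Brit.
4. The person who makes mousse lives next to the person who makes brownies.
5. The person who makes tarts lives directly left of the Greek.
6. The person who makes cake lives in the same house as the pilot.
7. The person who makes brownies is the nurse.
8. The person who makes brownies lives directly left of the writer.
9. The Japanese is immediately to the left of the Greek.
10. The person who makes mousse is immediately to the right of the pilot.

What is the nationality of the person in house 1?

Italian

The lawyer is narrowed to house 1 or 5; consider each.
Placing it in house 1 leads to a contradiction, so it's in house 5.
House 5's dessert must be donuts (nothing else left).
The person who makes brownies is narrowed to house 1 or 2 or 3; consider each.
Placing it in house 1 and house 2 leads to a contradiction, so it's in house 3.
Clue 7: the nurse is in house 3.
From clue 8, the writer must be in house 4.
So house 1 gets cake for dessert.
House 2 profession: only engineer fits.
The person who makes mousse is in house 2 (clue 10).
That leaves tarts as the dessert for house 4.
House 1 profession: only pilot fits.
The Greek is in house 5 (clue 5).
The Japanese is in house 4 (clue 9).
From clue 1, the Brit must be in house 3.
That leaves Italian as the nationality for house 1.
So house 2 gets Dane for nationality.
So: house 1 = cake/pilot/Italian, house 2 = mousse/engineer/Dane, house 3 = brownies/nurse/Brit, house 4 = tarts/writer/Japanese, house 5 = donuts/lawyer/Greek.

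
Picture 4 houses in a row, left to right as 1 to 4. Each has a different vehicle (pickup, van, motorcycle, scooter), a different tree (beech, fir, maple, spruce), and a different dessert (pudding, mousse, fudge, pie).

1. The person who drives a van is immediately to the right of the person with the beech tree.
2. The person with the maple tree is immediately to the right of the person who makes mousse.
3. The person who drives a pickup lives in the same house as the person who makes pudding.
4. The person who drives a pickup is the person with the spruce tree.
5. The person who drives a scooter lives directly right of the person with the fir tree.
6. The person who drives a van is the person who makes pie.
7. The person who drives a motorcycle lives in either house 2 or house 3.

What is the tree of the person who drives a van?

maple

That leaves pickup as the vehicle for house 1.
From clue 3, the person who makes pudding must be in house 1.
By clue 4, the person with the spruce tree is in house 1.
That leaves maple as the tree for house 4.
Clue 2 places the person who makes mousse in house 3.
So house 2 gets motorcycle for vehicle.
House 2 dessert: only fudge fits.
House 4 dessert: only pie fits.
From clue 6, the person who drives a van must be in house 4.
That leaves scooter as the vehicle for house 3.
From clue 1, the person with the beech tree must be in house 3.
From clue 5, the person with the fir tree must be in house 2.
So: house 1 = pickup/spruce/pudding, house 2 = motorcycle/fir/fudge, house 3 = scooter/beech/mousse, house 4 = van/maple/pie.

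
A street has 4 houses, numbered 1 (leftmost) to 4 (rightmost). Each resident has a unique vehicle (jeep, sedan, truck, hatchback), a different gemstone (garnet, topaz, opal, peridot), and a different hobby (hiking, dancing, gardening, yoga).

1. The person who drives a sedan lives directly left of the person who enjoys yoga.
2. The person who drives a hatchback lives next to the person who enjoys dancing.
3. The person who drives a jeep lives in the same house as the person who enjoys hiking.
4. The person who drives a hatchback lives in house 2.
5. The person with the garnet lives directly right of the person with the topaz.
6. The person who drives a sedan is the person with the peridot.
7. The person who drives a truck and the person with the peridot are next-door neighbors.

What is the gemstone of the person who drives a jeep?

The person who drives a hatchback is in house 2 (clue 4).
From clue 7, the person who drives a truck must be in house 4.
Clue 7 places the person with the peridot in house 3.
The person with the garnet is in house 2 (clue 5).
Clue 5: the person with the topaz is in house 1.
Clue 6 places the person who drives a sedan in house 3.
So house 1 gets jeep for vehicle.
That leaves opal as the gemstone for house 4.
The person who enjoys yoga is in house 4 (clue 1).
By clue 3, the person who enjoys hiking is in house 1.
That leaves gardening as the hobby for house 2.
That leaves dancing as the hobby for house 3.
So: house 1 = jeep/topaz/hiking, house 2 = hatchback/garnet/gardening, house 3 = sedan/peridot/dancing, house 4 = truck/opal/yoga.

topaz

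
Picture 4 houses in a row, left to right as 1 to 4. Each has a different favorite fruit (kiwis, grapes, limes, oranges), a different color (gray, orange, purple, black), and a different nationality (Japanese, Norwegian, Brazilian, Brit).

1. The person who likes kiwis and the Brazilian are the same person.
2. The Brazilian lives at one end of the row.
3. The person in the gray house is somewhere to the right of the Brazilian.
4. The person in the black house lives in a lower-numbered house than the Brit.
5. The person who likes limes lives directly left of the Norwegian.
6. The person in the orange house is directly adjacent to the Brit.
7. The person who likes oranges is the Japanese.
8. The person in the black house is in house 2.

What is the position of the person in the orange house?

4

From clue 3, the Brazilian must be in house 1.
Clue 8: the person in the black house is in house 2.
By clue 1, the person who likes kiwis is in house 1.
House 1 color: only purple fits.
The only nationality still possible for house 2 is Japanese.
From clue 7, the person who likes oranges must be in house 2.
The only favorite fruit still possible for house 4 is grapes.
Clue 5 places the Norwegian in house 4.
The only favorite fruit still possible for house 3 is limes.
House 3's nationality must be Brit (nothing else left).
The person in the orange house is in house 4 (clue 6).
So house 3 gets gray for color.
So: house 1 = kiwis/purple/Brazilian, house 2 = oranges/black/Japanese, house 3 = limes/gray/Brit, house 4 = grapes/orange/Norwegian.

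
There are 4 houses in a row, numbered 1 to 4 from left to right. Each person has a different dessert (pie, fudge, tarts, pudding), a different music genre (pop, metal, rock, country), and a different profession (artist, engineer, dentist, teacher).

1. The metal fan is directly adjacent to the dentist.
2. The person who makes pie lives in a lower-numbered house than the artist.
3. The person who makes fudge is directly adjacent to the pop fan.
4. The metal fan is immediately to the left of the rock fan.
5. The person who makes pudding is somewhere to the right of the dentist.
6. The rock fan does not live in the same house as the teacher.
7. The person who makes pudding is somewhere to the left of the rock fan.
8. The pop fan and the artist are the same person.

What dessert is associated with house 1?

pie

The only music genre still possible for house 1 is country.
The person who makes pudding is narrowed to house 2 or 3; consider each.
Placing it in house 3 leads to a contradiction, so it's in house 2.
Clue 5 places the dentist in house 1.
By clue 1, the metal fan is in house 2.
Clue 4: the rock fan is in house 3.
So house 4 gets pop for music genre.
Clue 3 places the person who makes fudge in house 3.
Clue 8: the artist is in house 4.
House 4 dessert: only tarts fits.
That leaves teacher as the profession for house 2.
The only profession still possible for house 3 is engineer.
The only dessert still possible for house 1 is pie.
So: house 1 = pie/country/dentist, house 2 = pudding/metal/teacher, house 3 = fudge/rock/engineer, house 4 = tarts/pop/artist.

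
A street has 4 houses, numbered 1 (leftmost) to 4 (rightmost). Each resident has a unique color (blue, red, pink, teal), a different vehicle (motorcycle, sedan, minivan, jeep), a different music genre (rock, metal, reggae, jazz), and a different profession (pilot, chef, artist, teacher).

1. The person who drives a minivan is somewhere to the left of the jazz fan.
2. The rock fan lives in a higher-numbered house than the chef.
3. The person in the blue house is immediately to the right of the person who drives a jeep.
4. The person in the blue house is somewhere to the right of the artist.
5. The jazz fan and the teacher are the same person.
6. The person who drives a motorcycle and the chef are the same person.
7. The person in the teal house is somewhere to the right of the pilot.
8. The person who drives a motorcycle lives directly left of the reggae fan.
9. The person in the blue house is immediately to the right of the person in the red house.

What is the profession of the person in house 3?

pilot

That leaves sedan as the vehicle for house 4.
House 1 music genre: only metal fits.
The only profession still possible for house 4 is teacher.
The jazz fan is in house 4 (clue 5).
The person who drives a motorcycle is narrowed to house 1 or 2; consider each.
Placing it in house 2 leads to a contradiction, so it's in house 1.
By clue 6, the chef is in house 1.
The reggae fan is in house 2 (clue 8).
House 3 music genre: only rock fits.
That leaves pink as the color for house 1.
That leaves red as the color for house 2.
From clue 9, the person in the blue house must be in house 3.
House 4's color must be teal (nothing else left).
By clue 3, the person who drives a jeep is in house 2.
The artist is in house 2 (clue 4).
The only vehicle still possible for house 3 is minivan.
House 3 profession: only pilot fits.
So: house 1 = pink/motorcycle/metal/chef, house 2 = red/jeep/reggae/artist, house 3 = blue/minivan/rock/pilot, house 4 = teal/sedan/jazz/teacher.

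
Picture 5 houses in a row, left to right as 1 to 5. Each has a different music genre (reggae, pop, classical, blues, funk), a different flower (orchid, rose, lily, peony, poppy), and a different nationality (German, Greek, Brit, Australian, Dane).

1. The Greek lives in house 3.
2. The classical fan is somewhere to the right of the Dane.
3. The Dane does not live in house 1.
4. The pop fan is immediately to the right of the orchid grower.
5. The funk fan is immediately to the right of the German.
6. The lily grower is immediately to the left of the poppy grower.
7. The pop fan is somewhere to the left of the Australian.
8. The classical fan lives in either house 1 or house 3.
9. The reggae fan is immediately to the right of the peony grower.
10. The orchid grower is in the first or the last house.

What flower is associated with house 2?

By clue 1, the Greek is in house 3.
Clue 8: the classical fan is in house 3.
The orchid grower is in house 1 (clue 10).
The only music genre still possible for house 1 is blues.
By clue 2, the Dane is in house 2.
From clue 4, the pop fan must be in house 2.
House 4's music genre must be reggae (nothing else left).
House 5's music genre must be funk (nothing else left).
The German is in house 4 (clue 5).
Clue 9 places the peony grower in house 3.
House 1's nationality must be Brit (nothing else left).
So house 5 gets Australian for nationality.
The lily grower is in house 4 (clue 6).
The poppy grower is in house 5 (clue 6).
House 2 flower: only rose fits.
So: house 1 = blues/orchid/Brit, house 2 = pop/rose/Dane, house 3 = classical/peony/Greek, house 4 = reggae/lily/German, house 5 = funk/poppy/Australian.

rose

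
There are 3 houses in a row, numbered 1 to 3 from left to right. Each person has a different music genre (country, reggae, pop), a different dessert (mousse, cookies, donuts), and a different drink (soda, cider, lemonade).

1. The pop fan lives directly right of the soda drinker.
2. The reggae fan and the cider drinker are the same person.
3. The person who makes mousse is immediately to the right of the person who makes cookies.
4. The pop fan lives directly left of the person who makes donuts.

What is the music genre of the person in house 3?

By clue 4, the pop fan is in house 2.
The person who makes donuts is in house 3 (clue 4).
The only dessert still possible for house 1 is cookies.
That leaves mousse as the dessert for house 2.
Clue 1 places the soda drinker in house 1.
That leaves lemonade as the drink for house 2.
House 3 drink: only cider fits.
Clue 2 places the reggae fan in house 3.
That leaves country as the music genre for house 1.
So: house 1 = country/cookies/soda, house 2 = pop/mousse/lemonade, house 3 = reggae/donuts/cider.

reggae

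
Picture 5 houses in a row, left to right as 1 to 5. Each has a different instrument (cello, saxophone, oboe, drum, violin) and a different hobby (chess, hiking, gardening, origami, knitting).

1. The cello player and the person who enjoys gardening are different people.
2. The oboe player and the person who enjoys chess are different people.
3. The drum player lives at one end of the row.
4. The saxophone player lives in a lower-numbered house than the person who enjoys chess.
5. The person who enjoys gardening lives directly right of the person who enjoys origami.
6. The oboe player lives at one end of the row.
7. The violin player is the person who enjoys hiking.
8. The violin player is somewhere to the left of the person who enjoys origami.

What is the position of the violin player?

2

The drum player is narrowed to house 1 or 5; consider each.
Placing it in house 1 leads to a contradiction, so it's in house 5.
House 1's instrument must be oboe (nothing else left).
The only hobby still possible for house 1 is knitting.
That leaves hiking as the hobby for house 2.
By clue 7, the violin player is in house 2.
House 3 hobby: only origami fits.
Clue 5: the person who enjoys gardening is in house 4.
House 5 hobby: only chess fits.
The cello player is in house 3 (clue 1).
The only instrument still possible for house 4 is saxophone.
So: house 1 = oboe/knitting, house 2 = violin/hiking, house 3 = cello/origami, house 4 = saxophone/gardening, house 5 = drum/chess.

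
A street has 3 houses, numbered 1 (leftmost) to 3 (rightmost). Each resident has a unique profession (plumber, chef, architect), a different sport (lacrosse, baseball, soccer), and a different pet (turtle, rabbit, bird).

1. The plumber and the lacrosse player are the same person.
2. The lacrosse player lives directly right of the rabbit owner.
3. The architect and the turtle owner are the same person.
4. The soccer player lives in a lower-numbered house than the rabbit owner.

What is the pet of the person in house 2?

Clue 4 places the soccer player in house 1.
Clue 4 places the rabbit owner in house 2.
From clue 2, the lacrosse player must be in house 3.
House 2's sport must be baseball (nothing else left).
The plumber is in house 3 (clue 1).
That leaves architect as the profession for house 1.
So house 2 gets chef for profession.
Clue 3: the turtle owner is in house 1.
That leaves bird as the pet for house 3.
So: house 1 = architect/soccer/turtle, house 2 = chef/baseball/rabbit, house 3 = plumber/lacrosse/bird.

rabbit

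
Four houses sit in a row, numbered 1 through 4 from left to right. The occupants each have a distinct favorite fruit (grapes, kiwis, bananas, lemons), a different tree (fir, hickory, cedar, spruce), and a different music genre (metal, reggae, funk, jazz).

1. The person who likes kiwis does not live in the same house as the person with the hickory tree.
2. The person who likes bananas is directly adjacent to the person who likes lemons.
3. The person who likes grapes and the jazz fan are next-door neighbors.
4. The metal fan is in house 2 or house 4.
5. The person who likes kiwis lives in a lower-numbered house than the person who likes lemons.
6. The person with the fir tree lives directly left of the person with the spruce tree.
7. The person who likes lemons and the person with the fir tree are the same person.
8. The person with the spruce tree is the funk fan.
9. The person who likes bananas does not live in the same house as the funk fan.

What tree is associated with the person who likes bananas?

hickory

The person who likes kiwis is narrowed to house 1 or 2; consider each.
Placing it in house 2 leads to a contradiction, so it's in house 1.
House 1's tree must be cedar (nothing else left).
The person who likes lemons is narrowed to house 2 or 3; consider each.
Placing it in house 2 leads to a contradiction, so it's in house 3.
Clue 7: the person with the fir tree is in house 3.
So house 2 gets hickory for tree.
House 4 tree: only spruce fits.
The funk fan is in house 4 (clue 8).
The person who likes bananas is in house 2 (clue 9).
The only favorite fruit still possible for house 4 is grapes.
Clue 3 places the jazz fan in house 3.
So house 1 gets reggae for music genre.
So house 2 gets metal for music genre.
So: house 1 = kiwis/cedar/reggae, house 2 = bananas/hickory/metal, house 3 = lemons/fir/jazz, house 4 = grapes/spruce/funk.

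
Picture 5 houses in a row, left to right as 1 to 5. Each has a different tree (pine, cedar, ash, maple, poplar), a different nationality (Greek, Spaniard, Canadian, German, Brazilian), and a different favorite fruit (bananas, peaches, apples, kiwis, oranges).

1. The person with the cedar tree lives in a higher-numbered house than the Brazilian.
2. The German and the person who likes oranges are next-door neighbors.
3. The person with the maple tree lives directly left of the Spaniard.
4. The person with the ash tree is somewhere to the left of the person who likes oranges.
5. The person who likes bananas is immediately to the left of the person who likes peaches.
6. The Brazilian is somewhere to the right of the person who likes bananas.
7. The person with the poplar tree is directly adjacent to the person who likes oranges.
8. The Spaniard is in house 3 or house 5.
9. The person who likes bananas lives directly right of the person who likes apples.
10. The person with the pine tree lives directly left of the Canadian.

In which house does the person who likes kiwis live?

The person with the cedar tree is narrowed to house 4 or 5; consider each.
Placing it in house 4 leads to a contradiction, so it's in house 5.
The person with the maple tree is narrowed to house 2 or 4; consider each.
Placing it in house 2 leads to a contradiction, so it's in house 4.
Clue 3: the Spaniard is in house 5.
The only favorite fruit still possible for house 5 is kiwis.
House 1 favorite fruit: only apples fits.
By clue 9, the person who likes bananas is in house 2.
Clue 5 places the person who likes peaches in house 3.
That leaves Greek as the nationality for house 1.
So house 4 gets oranges for favorite fruit.
The German is in house 3 (clue 2).
Clue 7 places the person with the poplar tree in house 3.
House 2's nationality must be Canadian (nothing else left).
House 4's nationality must be Brazilian (nothing else left).
By clue 10, the person with the pine tree is in house 1.
So house 2 gets ash for tree.
So: house 1 = pine/Greek/apples, house 2 = ash/Canadian/bananas, house 3 = poplar/German/peaches, house 4 = maple/Brazilian/oranges, house 5 = cedar/Spaniard/kiwis.

5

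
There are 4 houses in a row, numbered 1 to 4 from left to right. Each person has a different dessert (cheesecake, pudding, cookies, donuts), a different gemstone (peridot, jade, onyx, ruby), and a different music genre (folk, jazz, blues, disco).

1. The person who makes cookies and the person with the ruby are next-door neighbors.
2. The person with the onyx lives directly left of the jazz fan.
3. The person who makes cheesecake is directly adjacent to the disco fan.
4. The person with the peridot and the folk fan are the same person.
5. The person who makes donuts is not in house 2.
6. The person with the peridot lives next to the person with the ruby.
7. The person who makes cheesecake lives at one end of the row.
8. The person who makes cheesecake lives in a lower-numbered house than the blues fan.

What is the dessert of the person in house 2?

pudding

From clue 8, the person who makes cheesecake must be in house 1.
From clue 3, the disco fan must be in house 2.
That leaves folk as the music genre for house 1.
By clue 4, the person with the peridot is in house 1.
Clue 6: the person with the ruby is in house 2.
That leaves jade as the gemstone for house 4.
Clue 1 places the person who makes cookies in house 3.
Clue 2: the jazz fan is in house 4.
House 2's dessert must be pudding (nothing else left).
So house 4 gets donuts for dessert.
House 3 gemstone: only onyx fits.
House 3 music genre: only blues fits.
So: house 1 = cheesecake/peridot/folk, house 2 = pudding/ruby/disco, house 3 = cookies/onyx/blues, house 4 = donuts/jade/jazz.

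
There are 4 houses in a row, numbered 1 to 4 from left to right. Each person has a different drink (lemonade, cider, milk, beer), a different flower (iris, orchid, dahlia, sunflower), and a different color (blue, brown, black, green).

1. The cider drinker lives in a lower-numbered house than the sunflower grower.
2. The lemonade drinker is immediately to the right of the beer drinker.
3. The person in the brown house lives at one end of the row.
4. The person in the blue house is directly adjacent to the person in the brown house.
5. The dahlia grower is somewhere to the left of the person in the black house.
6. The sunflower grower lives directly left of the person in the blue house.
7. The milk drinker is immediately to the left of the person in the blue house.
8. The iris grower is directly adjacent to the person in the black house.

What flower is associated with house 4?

Clue 6 places the sunflower grower in house 2.
The person in the blue house is in house 3 (clue 6).
Clue 7 places the milk drinker in house 2.
House 4's drink must be lemonade (nothing else left).
By clue 1, the cider drinker is in house 1.
Clue 2 places the beer drinker in house 3.
Clue 4 places the person in the brown house in house 4.
The only flower still possible for house 4 is orchid.
So house 1 gets green for color.
So house 2 gets black for color.
The dahlia grower is in house 1 (clue 5).
That leaves iris as the flower for house 3.
So: house 1 = cider/dahlia/green, house 2 = milk/sunflower/black, house 3 = beer/iris/blue, house 4 = lemonade/orchid/brown.

orchid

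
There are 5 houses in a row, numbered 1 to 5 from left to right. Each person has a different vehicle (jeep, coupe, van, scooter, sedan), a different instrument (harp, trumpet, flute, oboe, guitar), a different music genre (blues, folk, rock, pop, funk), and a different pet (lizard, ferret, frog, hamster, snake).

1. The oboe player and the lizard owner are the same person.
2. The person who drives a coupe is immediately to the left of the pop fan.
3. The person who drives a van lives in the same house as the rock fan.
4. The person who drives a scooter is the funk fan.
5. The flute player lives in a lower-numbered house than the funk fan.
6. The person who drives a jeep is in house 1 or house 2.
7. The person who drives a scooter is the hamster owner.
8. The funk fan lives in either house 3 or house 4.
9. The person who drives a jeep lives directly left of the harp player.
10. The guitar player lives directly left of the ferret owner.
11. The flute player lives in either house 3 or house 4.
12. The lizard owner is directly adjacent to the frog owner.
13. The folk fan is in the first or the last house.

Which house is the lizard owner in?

1

Clue 5: the flute player is in house 3.
From clue 5, the funk fan must be in house 4.
Clue 4 places the person who drives a scooter in house 4.
Clue 7: the hamster owner is in house 4.
From clue 9, the person who drives a jeep must be in house 1.
The only instrument still possible for house 2 is harp.
Clue 2 places the pop fan in house 3.
The lizard owner is in house 1 (clue 12).
From clue 12, the frog owner must be in house 2.
So house 2 gets coupe for vehicle.
That leaves snake as the pet for house 3.
House 5's pet must be ferret (nothing else left).
Clue 1 places the oboe player in house 1.
Clue 3: the person who drives a van is in house 5.
From clue 3, the rock fan must be in house 5.
The guitar player is in house 4 (clue 10).
That leaves sedan as the vehicle for house 3.
So house 5 gets trumpet for instrument.
House 2's music genre must be blues (nothing else left).
The only music genre still possible for house 1 is folk.
So: house 1 = jeep/oboe/folk/lizard, house 2 = coupe/harp/blues/frog, house 3 = sedan/flute/pop/snake, house 4 = scooter/guitar/funk/hamster, house 5 = van/trumpet/rock/ferret.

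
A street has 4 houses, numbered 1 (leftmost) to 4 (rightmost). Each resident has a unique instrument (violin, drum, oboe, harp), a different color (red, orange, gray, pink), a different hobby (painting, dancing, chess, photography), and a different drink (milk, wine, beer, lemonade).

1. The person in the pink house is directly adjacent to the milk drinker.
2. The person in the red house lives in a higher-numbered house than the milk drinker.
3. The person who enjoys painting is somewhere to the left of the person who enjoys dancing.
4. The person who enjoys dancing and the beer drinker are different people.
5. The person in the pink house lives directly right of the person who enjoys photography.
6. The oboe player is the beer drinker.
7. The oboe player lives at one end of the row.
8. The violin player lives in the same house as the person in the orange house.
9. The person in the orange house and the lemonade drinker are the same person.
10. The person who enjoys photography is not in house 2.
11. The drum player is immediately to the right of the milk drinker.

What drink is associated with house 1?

The drum player is narrowed to house 2 or 4; consider each.
Placing it in house 4 leads to a contradiction, so it's in house 2.
Clue 11: the milk drinker is in house 1.
That leaves beer as the drink for house 4.
Clue 1: the person in the pink house is in house 2.
The person who enjoys photography is in house 1 (clue 5).
Clue 6 places the oboe player in house 4.
From clue 9, the person in the orange house must be in house 3.
The lemonade drinker is in house 3 (clue 9).
House 1's color must be gray (nothing else left).
House 4's color must be red (nothing else left).
House 4's hobby must be chess (nothing else left).
The only drink still possible for house 2 is wine.
By clue 3, the person who enjoys painting is in house 2.
From clue 3, the person who enjoys dancing must be in house 3.
Clue 8 places the violin player in house 3.
So house 1 gets harp for instrument.
So: house 1 = harp/gray/photography/milk, house 2 = drum/pink/painting/wine, house 3 = violin/orange/dancing/lemonade, house 4 = oboe/red/chess/beer.

milk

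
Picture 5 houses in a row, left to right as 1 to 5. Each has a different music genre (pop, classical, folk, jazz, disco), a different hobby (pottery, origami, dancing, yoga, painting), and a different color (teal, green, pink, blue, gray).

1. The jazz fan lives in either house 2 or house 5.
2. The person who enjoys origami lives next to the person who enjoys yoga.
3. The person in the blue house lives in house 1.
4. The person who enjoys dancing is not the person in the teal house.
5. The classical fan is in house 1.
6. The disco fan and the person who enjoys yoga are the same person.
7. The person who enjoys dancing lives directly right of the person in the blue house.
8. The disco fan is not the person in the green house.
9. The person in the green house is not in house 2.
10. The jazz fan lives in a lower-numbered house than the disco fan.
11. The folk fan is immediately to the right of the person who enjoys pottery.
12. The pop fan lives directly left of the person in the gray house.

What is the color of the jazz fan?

pink

By clue 3, the person in the blue house is in house 1.
Clue 5: the classical fan is in house 1.
By clue 7, the person who enjoys dancing is in house 2.
From clue 10, the jazz fan must be in house 2.
That leaves painting as the hobby for house 1.
The only color still possible for house 2 is pink.
The folk fan is narrowed to house 4 or 5; consider each.
Placing it in house 5 leads to a contradiction, so it's in house 4.
From clue 11, the person who enjoys pottery must be in house 3.
The only music genre still possible for house 5 is disco.
From clue 6, the person who enjoys yoga must be in house 5.
The person in the gray house is in house 4 (clue 12).
So house 3 gets pop for music genre.
House 4 hobby: only origami fits.
House 5's color must be teal (nothing else left).
That leaves green as the color for house 3.
So: house 1 = classical/painting/blue, house 2 = jazz/dancing/pink, house 3 = pop/pottery/green, house 4 = folk/origami/gray, house 5 = disco/yoga/teal.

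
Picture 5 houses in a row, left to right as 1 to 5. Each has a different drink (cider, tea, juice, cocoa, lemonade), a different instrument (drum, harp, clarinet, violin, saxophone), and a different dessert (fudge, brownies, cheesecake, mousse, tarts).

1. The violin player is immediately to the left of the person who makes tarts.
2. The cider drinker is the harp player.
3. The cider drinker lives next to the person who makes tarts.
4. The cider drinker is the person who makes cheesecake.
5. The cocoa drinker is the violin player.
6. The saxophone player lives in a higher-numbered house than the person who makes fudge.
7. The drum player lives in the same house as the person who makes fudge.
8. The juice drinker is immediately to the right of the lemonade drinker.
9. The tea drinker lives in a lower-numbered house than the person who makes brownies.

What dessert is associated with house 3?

The cocoa drinker is narrowed to house 1 or 2 or 3 or 4; consider each.
Placing it in house 2 and house 3 and house 4 leads to a contradiction, so it's in house 1.
Clue 5: the violin player is in house 1.
Clue 1: the person who makes tarts is in house 2.
From clue 3, the cider drinker must be in house 3.
The person who makes cheesecake is in house 3 (clue 4).
So house 5 gets juice for drink.
So house 1 gets mousse for dessert.
The only dessert still possible for house 5 is brownies.
Clue 2 places the harp player in house 3.
From clue 6, the saxophone player must be in house 5.
From clue 7, the drum player must be in house 4.
The lemonade drinker is in house 4 (clue 8).
House 2 drink: only tea fits.
House 2's instrument must be clarinet (nothing else left).
House 4's dessert must be fudge (nothing else left).
So: house 1 = cocoa/violin/mousse, house 2 = tea/clarinet/tarts, house 3 = cider/harp/cheesecake, house 4 = lemonade/drum/fudge, house 5 = juice/saxophone/brownies.

cheesecake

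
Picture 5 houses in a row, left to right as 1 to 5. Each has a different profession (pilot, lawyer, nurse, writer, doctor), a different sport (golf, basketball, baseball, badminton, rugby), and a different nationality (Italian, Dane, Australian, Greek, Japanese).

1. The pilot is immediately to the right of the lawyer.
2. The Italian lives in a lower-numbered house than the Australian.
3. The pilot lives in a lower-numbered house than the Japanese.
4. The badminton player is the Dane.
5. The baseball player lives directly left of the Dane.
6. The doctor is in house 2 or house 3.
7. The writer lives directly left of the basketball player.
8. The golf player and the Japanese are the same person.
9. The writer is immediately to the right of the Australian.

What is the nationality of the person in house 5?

House 5 profession: only nurse fits.
That leaves lawyer as the profession for house 1.
The pilot is in house 2 (clue 1).
So house 3 gets doctor for profession.
House 4's profession must be writer (nothing else left).
Clue 7: the basketball player is in house 5.
Clue 9 places the Australian in house 3.
Clue 8 places the golf player in house 4.
Clue 8: the Japanese is in house 4.
House 2 sport: only badminton fits.
House 5 nationality: only Greek fits.
The baseball player is in house 1 (clue 5).
That leaves rugby as the sport for house 3.
House 1 nationality: only Italian fits.
That leaves Dane as the nationality for house 2.
So: house 1 = lawyer/baseball/Italian, house 2 = pilot/badminton/Dane, house 3 = doctor/rugby/Australian, house 4 = writer/golf/Japanese, house 5 = nurse/basketball/Greek.

Greek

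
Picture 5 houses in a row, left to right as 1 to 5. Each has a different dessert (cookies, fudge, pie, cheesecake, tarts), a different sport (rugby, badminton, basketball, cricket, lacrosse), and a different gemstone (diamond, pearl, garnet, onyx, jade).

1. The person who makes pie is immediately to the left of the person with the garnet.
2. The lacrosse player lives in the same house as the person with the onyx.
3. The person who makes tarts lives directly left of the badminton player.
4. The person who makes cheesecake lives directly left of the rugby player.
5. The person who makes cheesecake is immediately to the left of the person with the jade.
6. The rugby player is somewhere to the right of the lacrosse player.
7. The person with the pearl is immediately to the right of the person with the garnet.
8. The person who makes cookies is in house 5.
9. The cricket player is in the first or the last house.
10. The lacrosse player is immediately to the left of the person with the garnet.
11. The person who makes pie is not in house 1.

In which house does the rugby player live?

Clue 8: the person who makes cookies is in house 5.
House 1's gemstone must be diamond (nothing else left).
The only gemstone still possible for house 2 is onyx.
From clue 2, the lacrosse player must be in house 2.
Clue 10: the person with the garnet is in house 3.
Clue 1 places the person who makes pie in house 2.
Clue 7: the person with the pearl is in house 4.
The only dessert still possible for house 1 is fudge.
House 5 gemstone: only jade fits.
By clue 5, the person who makes cheesecake is in house 4.
That leaves tarts as the dessert for house 3.
So house 3 gets basketball for sport.
Clue 3 places the badminton player in house 4.
Clue 4 places the rugby player in house 5.
House 1 sport: only cricket fits.
So: house 1 = fudge/cricket/diamond, house 2 = pie/lacrosse/onyx, house 3 = tarts/basketball/garnet, house 4 = cheesecake/badminton/pearl, house 5 = cookies/rugby/jade.

5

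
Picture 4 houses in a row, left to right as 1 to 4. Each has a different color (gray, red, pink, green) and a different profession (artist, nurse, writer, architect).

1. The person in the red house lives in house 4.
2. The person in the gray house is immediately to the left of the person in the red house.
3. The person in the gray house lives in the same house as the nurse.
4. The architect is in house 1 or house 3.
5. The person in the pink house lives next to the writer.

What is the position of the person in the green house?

By clue 1, the person in the red house is in house 4.
From clue 2, the person in the gray house must be in house 3.
Clue 3 places the nurse in house 3.
House 1 profession: only architect fits.
The person in the pink house is in house 1 (clue 5).
The writer is in house 2 (clue 5).
So house 2 gets green for color.
So house 4 gets artist for profession.
So: house 1 = pink/architect, house 2 = green/writer, house 3 = gray/nurse, house 4 = red/artist.

2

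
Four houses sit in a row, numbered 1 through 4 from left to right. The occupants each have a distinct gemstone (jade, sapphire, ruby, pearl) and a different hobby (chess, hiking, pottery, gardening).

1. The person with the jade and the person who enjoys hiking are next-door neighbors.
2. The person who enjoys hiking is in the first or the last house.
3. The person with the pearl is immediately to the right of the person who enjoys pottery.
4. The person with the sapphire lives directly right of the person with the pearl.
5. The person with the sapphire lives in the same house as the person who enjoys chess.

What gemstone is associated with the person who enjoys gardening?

pearl

House 1's gemstone must be ruby (nothing else left).
The only gemstone still possible for house 4 is sapphire.
Clue 4: the person with the pearl is in house 3.
Clue 5 places the person who enjoys chess in house 4.
So house 2 gets jade for gemstone.
House 1 hobby: only hiking fits.
House 2 hobby: only pottery fits.
So house 3 gets gardening for hobby.
So: house 1 = ruby/hiking, house 2 = jade/pottery, house 3 = pearl/gardening, house 4 = sapphire/chess.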